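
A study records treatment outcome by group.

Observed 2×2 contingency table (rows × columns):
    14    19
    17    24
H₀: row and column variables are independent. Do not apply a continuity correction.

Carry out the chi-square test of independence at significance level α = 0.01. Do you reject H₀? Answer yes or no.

Row totals [33, 41], col totals [31, 43], n=74
χ² = (14−13.82)²/13.82 + (19−19.18)²/19.18 + (17−17.18)²/17.18 + (24−23.82)²/23.82 = 0.0069
df = 1
p-value (upper-tail) = 0.93364
At α=0.01: p ≥ α → fail to reject H₀

reject H₀: no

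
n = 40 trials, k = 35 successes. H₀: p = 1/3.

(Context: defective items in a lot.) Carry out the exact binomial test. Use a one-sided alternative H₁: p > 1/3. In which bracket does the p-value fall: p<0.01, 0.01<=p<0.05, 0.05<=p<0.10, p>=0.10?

Exact binomial: n=40, k=35, p₀=1/3=0.3333
P(X≥35) from Σ C(n,i)·p₀^i·(1−p₀)^(n−i)
p-value (one-sided, H₁ greater) = 0.00000
→ bracket: p<0.01

p-value bracket: p<0.01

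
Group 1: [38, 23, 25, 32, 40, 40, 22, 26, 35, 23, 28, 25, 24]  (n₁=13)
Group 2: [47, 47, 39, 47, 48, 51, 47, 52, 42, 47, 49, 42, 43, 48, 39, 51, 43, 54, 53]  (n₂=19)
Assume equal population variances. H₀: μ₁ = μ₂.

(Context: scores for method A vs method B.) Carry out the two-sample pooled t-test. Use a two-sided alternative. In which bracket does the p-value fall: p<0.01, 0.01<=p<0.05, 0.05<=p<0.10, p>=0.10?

x̄₁=29.308, s₁=6.799, n₁=13
x̄₂=46.789, s₂=4.454, n₂=19
s_p² = [12·6.799² + 18·4.454²]/30 = 30.3976
SE = √(s_p²·(1/13+1/19)) = 1.9845
t = (29.308−46.789)/1.9845 = -8.8093
df = 30
p-value (two-sided) = 0.00000
→ bracket: p<0.01

p-value bracket: p<0.01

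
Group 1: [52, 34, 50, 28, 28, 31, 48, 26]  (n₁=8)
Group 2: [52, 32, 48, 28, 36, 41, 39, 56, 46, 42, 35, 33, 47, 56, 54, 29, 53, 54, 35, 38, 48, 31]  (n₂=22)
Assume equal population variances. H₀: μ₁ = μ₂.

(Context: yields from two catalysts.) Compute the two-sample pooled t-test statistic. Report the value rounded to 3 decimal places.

test statistic = -1.308

x̄₁=37.125, s₁=10.973, n₁=8
x̄₂=42.409, s₂=9.354, n₂=22
s_p² = [7·10.973² + 21·9.354²]/28 = 95.7212
SE = √(s_p²·(1/8+1/22)) = 4.0393
t = (37.125−42.409)/4.0393 = -1.3082
df = 28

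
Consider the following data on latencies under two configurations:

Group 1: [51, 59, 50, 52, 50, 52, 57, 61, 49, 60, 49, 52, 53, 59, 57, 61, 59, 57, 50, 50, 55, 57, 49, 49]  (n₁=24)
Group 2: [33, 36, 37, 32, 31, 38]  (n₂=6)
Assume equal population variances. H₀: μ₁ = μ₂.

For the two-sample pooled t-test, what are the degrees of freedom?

degrees of freedom = 28

df = n₁ + n₂ − 2 = 24 + 6 − 2 = 28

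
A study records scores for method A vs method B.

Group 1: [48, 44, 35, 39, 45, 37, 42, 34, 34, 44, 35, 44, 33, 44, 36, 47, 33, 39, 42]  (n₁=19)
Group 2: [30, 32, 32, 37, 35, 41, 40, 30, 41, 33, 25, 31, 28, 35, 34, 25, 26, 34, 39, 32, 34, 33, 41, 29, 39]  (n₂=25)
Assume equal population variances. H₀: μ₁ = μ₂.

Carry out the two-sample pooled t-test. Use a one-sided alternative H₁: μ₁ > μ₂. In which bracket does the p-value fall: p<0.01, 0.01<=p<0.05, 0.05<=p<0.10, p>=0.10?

x̄₁=39.737, s₁=5.031, n₁=19
x̄₂=33.440, s₂=4.908, n₂=25
s_p² = [18·5.031² + 24·4.908²]/42 = 24.6153
SE = √(s_p²·(1/19+1/25)) = 1.5100
t = (39.737−33.440)/1.5100 = 4.1700
df = 42
p-value (one-sided, H₁ greater) = 0.00007
→ bracket: p<0.01

p-value bracket: p<0.01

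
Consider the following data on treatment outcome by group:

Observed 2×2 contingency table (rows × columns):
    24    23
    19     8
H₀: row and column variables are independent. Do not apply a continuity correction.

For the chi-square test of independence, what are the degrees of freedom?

degrees of freedom = 1

df = (r−1)(c−1) = (2−1)·(2−1) = 1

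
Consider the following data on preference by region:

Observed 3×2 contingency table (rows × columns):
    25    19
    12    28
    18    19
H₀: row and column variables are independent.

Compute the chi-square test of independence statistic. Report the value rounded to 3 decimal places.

test statistic = 6.297

Row totals [44, 40, 37], col totals [55, 66], n=121
χ² = (25−20.00)²/20.00 + (19−24.00)²/24.00 + (12−18.18)²/18.18 + (28−21.82)²/21.82 + (18−16.82)²/16.82 + (19−20.18)²/20.18 = 6.2973
df = 2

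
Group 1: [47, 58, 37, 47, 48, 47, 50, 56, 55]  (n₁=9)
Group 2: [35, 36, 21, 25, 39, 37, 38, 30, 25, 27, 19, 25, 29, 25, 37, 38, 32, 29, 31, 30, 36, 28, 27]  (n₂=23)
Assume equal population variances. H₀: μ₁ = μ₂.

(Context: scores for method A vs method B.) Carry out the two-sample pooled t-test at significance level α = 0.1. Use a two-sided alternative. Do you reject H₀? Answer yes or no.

reject H₀: yes

x̄₁=49.444, s₁=6.346, n₁=9
x̄₂=30.391, s₂=5.766, n₂=23
s_p² = [8·6.346² + 22·5.766²]/30 = 35.1233
SE = √(s_p²·(1/9+1/23)) = 2.3302
t = (49.444−30.391)/2.3302 = 8.1767
df = 30
p-value (two-sided) = 0.00000
At α=0.1: p < α → reject H₀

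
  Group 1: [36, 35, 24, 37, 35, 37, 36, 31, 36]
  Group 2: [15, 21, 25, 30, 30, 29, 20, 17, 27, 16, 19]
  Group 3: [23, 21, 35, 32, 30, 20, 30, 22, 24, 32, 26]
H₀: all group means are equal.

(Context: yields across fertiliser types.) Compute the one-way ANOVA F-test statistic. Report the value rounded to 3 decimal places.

Group means [34.11, 22.64, 26.82], grand mean 27.452
SSB = Σnᵢ(x̄ᵢ−x̄)² = 658.607; SSW = ΣΣ(x−x̄ᵢ)² = 739.071
MSB = 658.607/2 = 329.3034; MSW = 739.071/28 = 26.3954
F = MSB/MSW = 12.4758
df = (2, 28)

test statistic = 12.476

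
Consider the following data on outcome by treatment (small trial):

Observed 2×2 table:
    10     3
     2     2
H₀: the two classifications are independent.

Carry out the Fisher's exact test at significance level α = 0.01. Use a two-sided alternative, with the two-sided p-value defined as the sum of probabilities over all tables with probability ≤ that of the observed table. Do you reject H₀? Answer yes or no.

Margins: r₁=13, r₂=4, c₁=12, c₂=5, n=17
p_obs = C(13,10)·C(4,2)/C(17,12); sum pmf over tables with pmf ≤ p_obs
p-value (two-sided) = 0.53782
At α=0.01: p ≥ α → fail to reject H₀

reject H₀: no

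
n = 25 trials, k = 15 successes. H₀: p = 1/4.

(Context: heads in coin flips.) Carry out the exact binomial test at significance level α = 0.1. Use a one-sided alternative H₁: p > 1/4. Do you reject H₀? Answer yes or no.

Exact binomial: n=25, k=15, p₀=1/4=0.2500
P(X≥15) from Σ C(n,i)·p₀^i·(1−p₀)^(n−i)
p-value (one-sided, H₁ greater) = 0.00021
At α=0.1: p < α → reject H₀

reject H₀: yes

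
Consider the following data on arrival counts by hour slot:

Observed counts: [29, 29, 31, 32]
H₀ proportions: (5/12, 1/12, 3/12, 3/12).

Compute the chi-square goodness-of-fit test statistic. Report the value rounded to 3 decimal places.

test statistic = 44.706

n = 121; E_i = n·p_i = [50.42, 10.08, 30.25, 30.25]
χ² = (29−50.42)²/50.42 + (29−10.08)²/10.08 + (31−30.25)²/30.25 + (32−30.25)²/30.25 = 44.7058
df = 3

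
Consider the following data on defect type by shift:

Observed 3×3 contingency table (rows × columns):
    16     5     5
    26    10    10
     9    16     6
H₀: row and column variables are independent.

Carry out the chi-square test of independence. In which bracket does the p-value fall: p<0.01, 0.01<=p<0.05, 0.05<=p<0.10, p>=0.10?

p-value bracket: 0.01<=p<0.05

Row totals [26, 46, 31], col totals [51, 31, 21], n=103
χ² = (16−12.87)²/12.87 + (5−7.83)²/7.83 + (5−5.30)²/5.30 + (26−22.78)²/22.78 + (10−13.84)²/13.84 + (10−9.38)²/9.38 + (9−15.35)²/15.35 + (16−9.33)²/9.33 + (6−6.32)²/6.32 = 10.7722
df = 4
p-value (upper-tail) = 0.02925
→ bracket: 0.01<=p<0.05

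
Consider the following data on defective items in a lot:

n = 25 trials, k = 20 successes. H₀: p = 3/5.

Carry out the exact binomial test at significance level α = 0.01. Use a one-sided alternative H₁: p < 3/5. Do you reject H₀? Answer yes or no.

reject H₀: no

Exact binomial: n=25, k=20, p₀=3/5=0.6000
P(X≤20) from Σ C(n,i)·p₀^i·(1−p₀)^(n−i)
p-value (one-sided, H₁ less) = 0.99053
At α=0.01: p ≥ α → fail to reject H₀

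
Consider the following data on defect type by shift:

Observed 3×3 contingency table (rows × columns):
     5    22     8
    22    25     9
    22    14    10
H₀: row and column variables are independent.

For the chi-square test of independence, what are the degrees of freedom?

df = (r−1)(c−1) = (3−1)·(3−1) = 4

degrees of freedom = 4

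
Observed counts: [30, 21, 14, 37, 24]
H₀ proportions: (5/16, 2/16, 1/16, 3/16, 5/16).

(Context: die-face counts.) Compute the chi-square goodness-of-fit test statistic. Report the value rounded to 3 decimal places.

n = 126; E_i = n·p_i = [39.38, 15.75, 7.88, 23.62, 39.38]
χ² = (30−39.38)²/39.38 + (21−15.75)²/15.75 + (14−7.88)²/7.88 + (37−23.62)²/23.62 + (24−39.38)²/39.38 = 22.3217
df = 4

test statistic = 22.322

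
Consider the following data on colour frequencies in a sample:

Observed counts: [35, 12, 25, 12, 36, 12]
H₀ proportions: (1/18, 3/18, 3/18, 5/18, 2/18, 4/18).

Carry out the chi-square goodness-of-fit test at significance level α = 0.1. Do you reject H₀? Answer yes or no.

n = 132; E_i = n·p_i = [7.33, 22.00, 22.00, 36.67, 14.67, 29.33]
χ² = (35−7.33)²/7.33 + (12−22.00)²/22.00 + (25−22.00)²/22.00 + (12−36.67)²/36.67 + (36−14.67)²/14.67 + (12−29.33)²/29.33 = 167.2000
df = 5
p-value (upper-tail) = 0.00000
At α=0.1: p < α → reject H₀

reject H₀: yes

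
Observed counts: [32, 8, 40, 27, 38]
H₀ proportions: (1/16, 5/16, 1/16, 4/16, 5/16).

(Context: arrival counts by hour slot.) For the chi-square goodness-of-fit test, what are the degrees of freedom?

df = k − 1 = 5 − 1 = 4

degrees of freedom = 4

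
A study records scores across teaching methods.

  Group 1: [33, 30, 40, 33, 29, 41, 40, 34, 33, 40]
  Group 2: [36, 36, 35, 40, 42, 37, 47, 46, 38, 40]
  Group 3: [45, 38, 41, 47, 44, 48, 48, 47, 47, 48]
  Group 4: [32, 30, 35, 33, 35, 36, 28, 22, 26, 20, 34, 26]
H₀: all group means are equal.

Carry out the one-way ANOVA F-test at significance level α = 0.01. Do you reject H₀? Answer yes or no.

reject H₀: yes

Group means [35.30, 39.70, 45.30, 29.75], grand mean 37.143
SSB = Σnᵢ(x̄ᵢ−x̄)² = 1420.593; SSW = ΣΣ(x−x̄ᵢ)² = 760.550
MSB = 1420.593/3 = 473.5310; MSW = 760.550/38 = 20.0145
F = MSB/MSW = 23.6594
df = (3, 38)
p-value (upper-tail) = 0.00000
At α=0.01: p < α → reject H₀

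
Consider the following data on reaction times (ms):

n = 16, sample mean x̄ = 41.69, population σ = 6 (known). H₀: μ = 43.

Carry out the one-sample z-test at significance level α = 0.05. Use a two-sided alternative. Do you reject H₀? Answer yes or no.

reject H₀: no

SE = σ/√n = 6/√16 = 1.5000
z = (x̄−μ₀)/SE = (41.69−43)/1.5000 = -0.8733
p-value (two-sided) = 0.38248
At α=0.05: p ≥ α → fail to reject H₀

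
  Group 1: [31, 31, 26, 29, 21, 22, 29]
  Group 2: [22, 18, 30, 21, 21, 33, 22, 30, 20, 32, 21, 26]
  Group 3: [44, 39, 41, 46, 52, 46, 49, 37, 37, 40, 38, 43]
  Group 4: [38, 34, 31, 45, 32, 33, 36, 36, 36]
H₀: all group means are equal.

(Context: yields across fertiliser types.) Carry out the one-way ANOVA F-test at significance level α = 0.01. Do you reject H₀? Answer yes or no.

reject H₀: yes

Group means [27.00, 24.67, 42.67, 35.67], grand mean 32.950
SSB = Σnᵢ(x̄ᵢ−x̄)² = 2270.567; SSW = ΣΣ(x−x̄ᵢ)² = 803.333
MSB = 2270.567/3 = 756.8556; MSW = 803.333/36 = 22.3148
F = MSB/MSW = 33.9172
df = (3, 36)
p-value (upper-tail) = 0.00000
At α=0.01: p < α → reject H₀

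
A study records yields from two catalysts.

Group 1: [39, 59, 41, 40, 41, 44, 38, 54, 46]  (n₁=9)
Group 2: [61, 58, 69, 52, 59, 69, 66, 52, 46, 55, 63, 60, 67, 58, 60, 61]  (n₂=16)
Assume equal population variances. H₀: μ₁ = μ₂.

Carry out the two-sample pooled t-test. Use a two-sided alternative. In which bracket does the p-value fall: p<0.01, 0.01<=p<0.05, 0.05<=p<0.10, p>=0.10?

p-value bracket: p<0.01

x̄₁=44.667, s₁=7.246, n₁=9
x̄₂=59.750, s₂=6.403, n₂=16
s_p² = [8·7.246² + 15·6.403²]/23 = 45.0000
SE = √(s_p²·(1/9+1/16)) = 2.7951
t = (44.667−59.750)/2.7951 = -5.3964
df = 23
p-value (two-sided) = 0.00002
→ bracket: p<0.01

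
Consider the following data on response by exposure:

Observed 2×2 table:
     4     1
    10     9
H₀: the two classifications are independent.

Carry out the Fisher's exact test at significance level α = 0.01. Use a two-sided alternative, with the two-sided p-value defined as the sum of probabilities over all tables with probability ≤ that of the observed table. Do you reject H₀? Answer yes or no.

Margins: r₁=5, r₂=19, c₁=14, c₂=10, n=24
p_obs = C(5,4)·C(19,10)/C(24,14); sum pmf over tables with pmf ≤ p_obs
p-value (two-sided) = 0.35771
At α=0.01: p ≥ α → fail to reject H₀

reject H₀: no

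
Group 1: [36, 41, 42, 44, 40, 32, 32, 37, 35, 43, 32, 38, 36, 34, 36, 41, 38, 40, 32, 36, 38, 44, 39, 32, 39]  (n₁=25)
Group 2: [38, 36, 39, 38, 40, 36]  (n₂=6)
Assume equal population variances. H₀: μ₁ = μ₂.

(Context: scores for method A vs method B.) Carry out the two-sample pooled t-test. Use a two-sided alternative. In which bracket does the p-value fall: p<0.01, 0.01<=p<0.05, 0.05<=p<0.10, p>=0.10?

x̄₁=37.480, s₁=3.853, n₁=25
x̄₂=37.833, s₂=1.602, n₂=6
s_p² = [24·3.853² + 5·1.602²]/29 = 12.7267
SE = √(s_p²·(1/25+1/6)) = 1.6218
t = (37.480−37.833)/1.6218 = -0.2179
df = 29
p-value (two-sided) = 0.82906
→ bracket: p>=0.10

p-value bracket: p>=0.10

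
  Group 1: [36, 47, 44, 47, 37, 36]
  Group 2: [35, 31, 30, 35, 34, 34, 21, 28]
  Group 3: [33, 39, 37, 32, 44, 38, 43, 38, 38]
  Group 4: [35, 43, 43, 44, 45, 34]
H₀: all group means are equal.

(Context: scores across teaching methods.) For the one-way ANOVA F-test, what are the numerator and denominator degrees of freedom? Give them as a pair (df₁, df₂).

k = 4 groups, N = 29 total
df = (k−1, N−k) = (4−1, 29−4) = (3, 25)

degrees of freedom = [3, 25]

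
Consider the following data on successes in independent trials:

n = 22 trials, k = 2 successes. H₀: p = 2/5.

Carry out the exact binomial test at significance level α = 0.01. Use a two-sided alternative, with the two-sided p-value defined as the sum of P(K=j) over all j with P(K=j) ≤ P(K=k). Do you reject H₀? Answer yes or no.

Exact binomial: n=22, k=2, p₀=2/5=0.4000
P(X=j) = C(n,j)·p₀^j·(1−p₀)^(n−j); p = Σ P(X=j) over j with P(X=j) ≤ P(X=2)
p-value (two-sided) = 0.00198
At α=0.01: p < α → reject H₀

reject H₀: yes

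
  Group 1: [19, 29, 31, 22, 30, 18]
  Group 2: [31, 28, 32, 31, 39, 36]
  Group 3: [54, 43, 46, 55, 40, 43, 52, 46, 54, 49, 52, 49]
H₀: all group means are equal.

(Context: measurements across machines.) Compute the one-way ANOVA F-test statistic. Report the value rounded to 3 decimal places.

Group means [24.83, 32.83, 48.58], grand mean 38.708
SSB = Σnᵢ(x̄ᵢ−x̄)² = 2532.375; SSW = ΣΣ(x−x̄ᵢ)² = 522.583
MSB = 2532.375/2 = 1266.1875; MSW = 522.583/21 = 24.8849
F = MSB/MSW = 50.8817
df = (2, 21)

test statistic = 50.882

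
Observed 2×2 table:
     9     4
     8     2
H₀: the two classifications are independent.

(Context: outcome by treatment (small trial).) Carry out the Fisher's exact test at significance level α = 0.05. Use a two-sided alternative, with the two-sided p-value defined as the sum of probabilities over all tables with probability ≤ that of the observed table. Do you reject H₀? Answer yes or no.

reject H₀: no

Margins: r₁=13, r₂=10, c₁=17, c₂=6, n=23
p_obs = C(13,9)·C(10,8)/C(23,17); sum pmf over tables with pmf ≤ p_obs
p-value (two-sided) = 0.66002
At α=0.05: p ≥ α → fail to reject H₀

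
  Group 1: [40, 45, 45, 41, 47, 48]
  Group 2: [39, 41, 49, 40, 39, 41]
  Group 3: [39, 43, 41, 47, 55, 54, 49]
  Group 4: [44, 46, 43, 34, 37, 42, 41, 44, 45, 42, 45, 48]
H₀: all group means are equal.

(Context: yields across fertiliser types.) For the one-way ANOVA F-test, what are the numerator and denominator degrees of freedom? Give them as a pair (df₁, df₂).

k = 4 groups, N = 31 total
df = (k−1, N−k) = (4−1, 31−4) = (3, 27)

degrees of freedom = [3, 27]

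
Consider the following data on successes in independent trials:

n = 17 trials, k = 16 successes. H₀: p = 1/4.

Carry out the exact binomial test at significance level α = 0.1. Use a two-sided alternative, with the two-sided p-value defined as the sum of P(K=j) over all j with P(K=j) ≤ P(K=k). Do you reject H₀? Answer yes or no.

Exact binomial: n=17, k=16, p₀=1/4=0.2500
P(X=j) = C(n,j)·p₀^j·(1−p₀)^(n−j); p = Σ P(X=j) over j with P(X=j) ≤ P(X=16)
p-value (two-sided) = 0.00000
At α=0.1: p < α → reject H₀

reject H₀: yes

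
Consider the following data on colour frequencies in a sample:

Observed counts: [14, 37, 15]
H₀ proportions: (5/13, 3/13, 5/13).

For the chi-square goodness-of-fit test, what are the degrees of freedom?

degrees of freedom = 2

df = k − 1 = 3 − 1 = 2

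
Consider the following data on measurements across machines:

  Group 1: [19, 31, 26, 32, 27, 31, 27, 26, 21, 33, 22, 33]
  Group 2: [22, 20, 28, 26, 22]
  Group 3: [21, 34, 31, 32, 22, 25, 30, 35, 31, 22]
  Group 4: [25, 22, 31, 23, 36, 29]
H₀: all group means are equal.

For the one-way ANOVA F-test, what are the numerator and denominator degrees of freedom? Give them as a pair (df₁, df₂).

k = 4 groups, N = 33 total
df = (k−1, N−k) = (4−1, 33−4) = (3, 29)

degrees of freedom = [3, 29]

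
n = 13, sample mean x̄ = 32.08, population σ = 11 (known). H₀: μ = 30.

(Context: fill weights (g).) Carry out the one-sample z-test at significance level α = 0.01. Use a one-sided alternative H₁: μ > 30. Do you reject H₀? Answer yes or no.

SE = σ/√n = 11/√13 = 3.0509
z = (x̄−μ₀)/SE = (32.08−30)/3.0509 = 0.6818
p-value (one-sided, H₁ greater) = 0.24769
At α=0.01: p ≥ α → fail to reject H₀

reject H₀: no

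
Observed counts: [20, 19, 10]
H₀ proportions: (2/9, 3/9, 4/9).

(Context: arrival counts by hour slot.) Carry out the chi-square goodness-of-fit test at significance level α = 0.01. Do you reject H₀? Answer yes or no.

reject H₀: yes

n = 49; E_i = n·p_i = [10.89, 16.33, 21.78]
χ² = (20−10.89)²/10.89 + (19−16.33)²/16.33 + (10−21.78)²/21.78 = 14.4286
df = 2
p-value (upper-tail) = 0.00074
At α=0.01: p < α → reject H₀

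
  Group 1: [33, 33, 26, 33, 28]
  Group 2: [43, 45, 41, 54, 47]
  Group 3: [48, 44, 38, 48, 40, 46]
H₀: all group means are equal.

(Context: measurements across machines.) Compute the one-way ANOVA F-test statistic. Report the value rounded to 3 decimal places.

Group means [30.60, 46.00, 44.00], grand mean 40.438
SSB = Σnᵢ(x̄ᵢ−x̄)² = 714.737; SSW = ΣΣ(x−x̄ᵢ)² = 233.200
MSB = 714.737/2 = 357.3687; MSW = 233.200/13 = 17.9385
F = MSB/MSW = 19.9219
df = (2, 13)

test statistic = 19.922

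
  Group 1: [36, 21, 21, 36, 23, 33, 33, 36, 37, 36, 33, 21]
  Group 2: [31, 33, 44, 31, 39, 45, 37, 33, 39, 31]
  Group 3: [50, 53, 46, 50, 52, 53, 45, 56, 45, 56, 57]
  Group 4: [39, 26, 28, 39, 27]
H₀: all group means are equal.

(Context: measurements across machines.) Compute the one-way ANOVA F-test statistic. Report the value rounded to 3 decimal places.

test statistic = 28.057

Group means [30.50, 36.30, 51.18, 31.80], grand mean 38.184
SSB = Σnᵢ(x̄ᵢ−x̄)² = 2806.174; SSW = ΣΣ(x−x̄ᵢ)² = 1133.536
MSB = 2806.174/3 = 935.3914; MSW = 1133.536/34 = 33.3393
F = MSB/MSW = 28.0567
df = (3, 34)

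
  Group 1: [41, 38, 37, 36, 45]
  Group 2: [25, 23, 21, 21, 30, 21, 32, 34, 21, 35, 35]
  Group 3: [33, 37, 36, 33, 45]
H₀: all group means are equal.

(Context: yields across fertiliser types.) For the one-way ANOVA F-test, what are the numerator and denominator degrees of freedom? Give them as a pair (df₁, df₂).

k = 3 groups, N = 21 total
df = (k−1, N−k) = (3−1, 21−3) = (2, 18)

degrees of freedom = [2, 18]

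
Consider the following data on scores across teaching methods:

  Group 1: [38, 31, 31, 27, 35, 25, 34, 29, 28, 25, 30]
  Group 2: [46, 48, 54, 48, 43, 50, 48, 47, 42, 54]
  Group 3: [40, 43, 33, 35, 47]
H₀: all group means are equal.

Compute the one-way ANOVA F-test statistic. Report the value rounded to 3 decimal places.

test statistic = 42.777

Group means [30.27, 48.00, 39.60], grand mean 38.885
SSB = Σnᵢ(x̄ᵢ−x̄)² = 1649.272; SSW = ΣΣ(x−x̄ᵢ)² = 443.382
MSB = 1649.272/2 = 824.6360; MSW = 443.382/23 = 19.2775
F = MSB/MSW = 42.7772
df = (2, 23)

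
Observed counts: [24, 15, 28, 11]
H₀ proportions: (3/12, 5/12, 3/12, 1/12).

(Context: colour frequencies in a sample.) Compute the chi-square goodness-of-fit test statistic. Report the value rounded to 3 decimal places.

test statistic = 17.282

n = 78; E_i = n·p_i = [19.50, 32.50, 19.50, 6.50]
χ² = (24−19.50)²/19.50 + (15−32.50)²/32.50 + (28−19.50)²/19.50 + (11−6.50)²/6.50 = 17.2821
df = 3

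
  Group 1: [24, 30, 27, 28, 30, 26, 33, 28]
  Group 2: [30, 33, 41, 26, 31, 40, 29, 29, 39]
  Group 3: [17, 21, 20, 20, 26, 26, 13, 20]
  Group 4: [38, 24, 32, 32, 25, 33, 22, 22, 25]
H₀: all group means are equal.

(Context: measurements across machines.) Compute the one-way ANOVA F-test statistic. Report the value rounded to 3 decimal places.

Group means [28.25, 33.11, 20.38, 28.11], grand mean 27.647
SSB = Σnᵢ(x̄ᵢ−x̄)² = 696.612; SSW = ΣΣ(x−x̄ᵢ)² = 689.153
MSB = 696.612/3 = 232.2040; MSW = 689.153/30 = 22.9718
F = MSB/MSW = 10.1082
df = (3, 30)

test statistic = 10.108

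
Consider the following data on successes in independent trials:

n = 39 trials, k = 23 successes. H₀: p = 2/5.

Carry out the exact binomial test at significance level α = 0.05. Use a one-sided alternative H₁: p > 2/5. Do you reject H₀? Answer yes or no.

reject H₀: yes

Exact binomial: n=39, k=23, p₀=2/5=0.4000
P(X≥23) from Σ C(n,i)·p₀^i·(1−p₀)^(n−i)
p-value (one-sided, H₁ greater) = 0.01283
At α=0.05: p < α → reject H₀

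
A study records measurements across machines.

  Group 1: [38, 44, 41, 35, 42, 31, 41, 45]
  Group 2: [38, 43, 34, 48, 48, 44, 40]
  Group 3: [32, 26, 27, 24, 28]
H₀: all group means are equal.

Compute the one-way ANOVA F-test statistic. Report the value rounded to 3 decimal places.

test statistic = 16.835

Group means [39.62, 42.14, 27.40], grand mean 37.450
SSB = Σnᵢ(x̄ᵢ−x̄)² = 697.018; SSW = ΣΣ(x−x̄ᵢ)² = 351.932
MSB = 697.018/2 = 348.5089; MSW = 351.932/17 = 20.7019
F = MSB/MSW = 16.8346
df = (2, 17)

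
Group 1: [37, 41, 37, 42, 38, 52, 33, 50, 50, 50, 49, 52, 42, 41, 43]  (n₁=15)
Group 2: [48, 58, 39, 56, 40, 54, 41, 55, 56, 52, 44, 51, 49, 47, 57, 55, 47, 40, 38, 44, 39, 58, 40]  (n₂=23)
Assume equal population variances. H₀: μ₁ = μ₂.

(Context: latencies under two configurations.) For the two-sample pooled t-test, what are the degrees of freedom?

df = n₁ + n₂ − 2 = 15 + 23 − 2 = 36

degrees of freedom = 36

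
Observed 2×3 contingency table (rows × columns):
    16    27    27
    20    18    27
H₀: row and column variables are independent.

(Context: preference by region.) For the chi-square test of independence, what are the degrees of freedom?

degrees of freedom = 2

df = (r−1)(c−1) = (2−1)·(3−1) = 2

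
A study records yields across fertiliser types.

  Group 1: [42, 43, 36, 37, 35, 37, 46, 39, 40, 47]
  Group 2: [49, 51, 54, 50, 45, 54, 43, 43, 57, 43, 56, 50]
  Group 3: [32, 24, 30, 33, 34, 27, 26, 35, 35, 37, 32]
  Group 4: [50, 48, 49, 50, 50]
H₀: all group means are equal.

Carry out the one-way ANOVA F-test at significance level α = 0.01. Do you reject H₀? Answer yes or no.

reject H₀: yes

Group means [40.20, 49.58, 31.36, 49.40], grand mean 41.816
SSB = Σnᵢ(x̄ᵢ−x̄)² = 2239.448; SSW = ΣΣ(x−x̄ᵢ)² = 622.262
MSB = 2239.448/3 = 746.4828; MSW = 622.262/34 = 18.3018
F = MSB/MSW = 40.7873
df = (3, 34)
p-value (upper-tail) = 0.00000
At α=0.01: p < α → reject H₀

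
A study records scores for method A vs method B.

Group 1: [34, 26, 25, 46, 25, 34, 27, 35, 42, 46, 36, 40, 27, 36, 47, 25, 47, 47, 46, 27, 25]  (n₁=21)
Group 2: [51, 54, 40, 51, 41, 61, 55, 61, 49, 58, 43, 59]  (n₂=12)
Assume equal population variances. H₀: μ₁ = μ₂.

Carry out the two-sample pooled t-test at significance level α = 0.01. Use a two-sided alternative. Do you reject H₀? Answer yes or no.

reject H₀: yes

x̄₁=35.381, s₁=8.783, n₁=21
x̄₂=51.917, s₂=7.489, n₂=12
s_p² = [20·8.783² + 11·7.489²]/31 = 69.6732
SE = √(s_p²·(1/21+1/12)) = 3.0206
t = (35.381−51.917)/3.0206 = -5.4744
df = 31
p-value (two-sided) = 0.00001
At α=0.01: p < α → reject H₀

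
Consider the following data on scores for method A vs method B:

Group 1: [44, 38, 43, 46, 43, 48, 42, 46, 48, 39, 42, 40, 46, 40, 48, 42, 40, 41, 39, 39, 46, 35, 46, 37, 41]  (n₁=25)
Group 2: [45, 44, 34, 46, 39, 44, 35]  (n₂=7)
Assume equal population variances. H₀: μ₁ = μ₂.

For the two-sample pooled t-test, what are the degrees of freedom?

degrees of freedom = 30

df = n₁ + n₂ − 2 = 25 + 7 − 2 = 30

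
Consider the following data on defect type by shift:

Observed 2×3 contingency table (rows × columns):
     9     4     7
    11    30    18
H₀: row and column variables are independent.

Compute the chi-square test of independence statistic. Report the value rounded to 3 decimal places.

Row totals [20, 59], col totals [20, 34, 25], n=79
χ² = (9−5.06)²/5.06 + (4−8.61)²/8.61 + (7−6.33)²/6.33 + (11−14.94)²/14.94 + (30−25.39)²/25.39 + (18−18.67)²/18.67 = 7.4961
df = 2

test statistic = 7.496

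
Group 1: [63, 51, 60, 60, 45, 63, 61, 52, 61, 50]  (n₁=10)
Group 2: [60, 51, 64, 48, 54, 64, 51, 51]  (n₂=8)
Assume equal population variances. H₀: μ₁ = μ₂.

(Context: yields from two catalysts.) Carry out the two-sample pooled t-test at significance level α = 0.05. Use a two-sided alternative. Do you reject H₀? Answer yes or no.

reject H₀: no

x̄₁=56.600, s₁=6.450, n₁=10
x̄₂=55.375, s₂=6.368, n₂=8
s_p² = [9·6.450² + 7·6.368²]/16 = 41.1422
SE = √(s_p²·(1/10+1/8)) = 3.0425
t = (56.600−55.375)/3.0425 = 0.4026
df = 16
p-value (two-sided) = 0.69255
At α=0.05: p ≥ α → fail to reject H₀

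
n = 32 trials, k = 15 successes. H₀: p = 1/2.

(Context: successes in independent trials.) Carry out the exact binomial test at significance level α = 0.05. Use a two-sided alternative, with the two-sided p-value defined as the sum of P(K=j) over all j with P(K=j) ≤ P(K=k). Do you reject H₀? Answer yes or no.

reject H₀: no

Exact binomial: n=32, k=15, p₀=1/2=0.5000
P(X=j) = C(n,j)·p₀^j·(1−p₀)^(n−j); p = Σ P(X=j) over j with P(X=j) ≤ P(X=15)
p-value (two-sided) = 0.86005
At α=0.05: p ≥ α → fail to reject H₀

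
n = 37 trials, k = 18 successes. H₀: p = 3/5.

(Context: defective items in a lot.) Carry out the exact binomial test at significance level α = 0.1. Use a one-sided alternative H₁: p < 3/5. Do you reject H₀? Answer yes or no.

reject H₀: no

Exact binomial: n=37, k=18, p₀=3/5=0.6000
P(X≤18) from Σ C(n,i)·p₀^i·(1−p₀)^(n−i)
p-value (one-sided, H₁ less) = 0.10798
At α=0.1: p ≥ α → fail to reject H₀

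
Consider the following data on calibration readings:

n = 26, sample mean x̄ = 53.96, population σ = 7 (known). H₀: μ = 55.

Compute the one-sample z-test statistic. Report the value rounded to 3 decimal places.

SE = σ/√n = 7/√26 = 1.3728
z = (x̄−μ₀)/SE = (53.96−55)/1.3728 = -0.7576

test statistic = -0.758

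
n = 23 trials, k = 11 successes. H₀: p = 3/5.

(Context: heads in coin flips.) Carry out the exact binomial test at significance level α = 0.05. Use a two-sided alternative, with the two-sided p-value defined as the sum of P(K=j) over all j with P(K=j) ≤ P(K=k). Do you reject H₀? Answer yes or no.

Exact binomial: n=23, k=11, p₀=3/5=0.6000
P(X=j) = C(n,j)·p₀^j·(1−p₀)^(n−j); p = Σ P(X=j) over j with P(X=j) ≤ P(X=11)
p-value (two-sided) = 0.28760
At α=0.05: p ≥ α → fail to reject H₀

reject H₀: no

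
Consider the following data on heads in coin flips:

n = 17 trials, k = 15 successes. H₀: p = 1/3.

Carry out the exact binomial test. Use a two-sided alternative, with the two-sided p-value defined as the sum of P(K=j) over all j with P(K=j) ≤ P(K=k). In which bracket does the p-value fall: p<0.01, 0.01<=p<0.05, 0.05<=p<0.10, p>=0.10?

p-value bracket: p<0.01

Exact binomial: n=17, k=15, p₀=1/3=0.3333
P(X=j) = C(n,j)·p₀^j·(1−p₀)^(n−j); p = Σ P(X=j) over j with P(X=j) ≤ P(X=15)
p-value (two-sided) = 0.00000
→ bracket: p<0.01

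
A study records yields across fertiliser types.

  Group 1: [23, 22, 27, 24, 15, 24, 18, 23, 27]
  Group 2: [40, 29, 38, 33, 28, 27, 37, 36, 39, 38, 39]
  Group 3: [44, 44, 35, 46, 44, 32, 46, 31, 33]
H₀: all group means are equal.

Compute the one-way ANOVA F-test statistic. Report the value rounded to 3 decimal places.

Group means [22.56, 34.91, 39.44], grand mean 32.483
SSB = Σnᵢ(x̄ᵢ−x̄)² = 1387.888; SSW = ΣΣ(x−x̄ᵢ)² = 691.354
MSB = 1387.888/2 = 693.9439; MSW = 691.354/26 = 26.5905
F = MSB/MSW = 26.0974
df = (2, 26)

test statistic = 26.097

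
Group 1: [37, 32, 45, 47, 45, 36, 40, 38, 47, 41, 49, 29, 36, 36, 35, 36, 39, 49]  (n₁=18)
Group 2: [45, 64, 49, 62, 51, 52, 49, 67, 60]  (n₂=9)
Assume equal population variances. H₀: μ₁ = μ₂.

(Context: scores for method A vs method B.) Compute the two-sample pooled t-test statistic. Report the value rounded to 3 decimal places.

x̄₁=39.833, s₁=5.933, n₁=18
x̄₂=55.444, s₂=7.860, n₂=9
s_p² = [17·5.933² + 8·7.860²]/25 = 43.7089
SE = √(s_p²·(1/18+1/9)) = 2.6990
t = (39.833−55.444)/2.6990 = -5.7840
df = 25

test statistic = -5.784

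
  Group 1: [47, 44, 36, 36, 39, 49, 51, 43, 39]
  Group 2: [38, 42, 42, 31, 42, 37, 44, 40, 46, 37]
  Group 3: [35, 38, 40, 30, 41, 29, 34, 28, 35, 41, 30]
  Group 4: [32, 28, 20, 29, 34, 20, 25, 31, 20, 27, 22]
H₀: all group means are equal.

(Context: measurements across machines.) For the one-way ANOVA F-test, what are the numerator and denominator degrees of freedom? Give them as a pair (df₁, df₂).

k = 4 groups, N = 41 total
df = (k−1, N−k) = (4−1, 41−4) = (3, 37)

degrees of freedom = [3, 37]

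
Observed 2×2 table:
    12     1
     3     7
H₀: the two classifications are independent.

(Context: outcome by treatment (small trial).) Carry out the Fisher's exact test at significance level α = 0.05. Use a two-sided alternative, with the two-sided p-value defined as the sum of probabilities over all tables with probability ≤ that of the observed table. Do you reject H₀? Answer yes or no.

Margins: r₁=13, r₂=10, c₁=15, c₂=8, n=23
p_obs = C(13,12)·C(10,3)/C(23,15); sum pmf over tables with pmf ≤ p_obs
p-value (two-sided) = 0.00590
At α=0.05: p < α → reject H₀

reject H₀: yes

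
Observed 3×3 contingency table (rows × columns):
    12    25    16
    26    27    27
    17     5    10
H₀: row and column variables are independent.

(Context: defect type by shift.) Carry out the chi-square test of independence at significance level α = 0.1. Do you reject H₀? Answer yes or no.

reject H₀: yes

Row totals [53, 80, 32], col totals [55, 57, 53], n=165
χ² = (12−17.67)²/17.67 + (25−18.31)²/18.31 + (16−17.02)²/17.02 + (26−26.67)²/26.67 + (27−27.64)²/27.64 + (27−25.70)²/25.70 + (17−10.67)²/10.67 + (5−11.05)²/11.05 + (10−10.28)²/10.28 = 11.5058
df = 4
p-value (upper-tail) = 0.02143
At α=0.1: p < α → reject H₀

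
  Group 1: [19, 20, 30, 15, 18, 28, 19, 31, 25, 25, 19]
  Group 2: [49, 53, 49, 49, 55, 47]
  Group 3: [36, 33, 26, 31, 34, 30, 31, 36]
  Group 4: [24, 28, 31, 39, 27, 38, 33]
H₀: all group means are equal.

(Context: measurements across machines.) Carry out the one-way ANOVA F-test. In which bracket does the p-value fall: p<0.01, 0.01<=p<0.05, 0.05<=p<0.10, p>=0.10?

p-value bracket: p<0.01

Group means [22.64, 50.33, 32.12, 31.43], grand mean 32.125
SSB = Σnᵢ(x̄ᵢ−x̄)² = 2983.032; SSW = ΣΣ(x−x̄ᵢ)² = 604.468
MSB = 2983.032/3 = 994.3440; MSW = 604.468/28 = 21.5881
F = MSB/MSW = 46.0597
df = (3, 28)
p-value (upper-tail) = 0.00000
→ bracket: p<0.01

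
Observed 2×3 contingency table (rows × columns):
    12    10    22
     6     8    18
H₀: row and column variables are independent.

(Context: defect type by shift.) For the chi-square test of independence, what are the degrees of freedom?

degrees of freedom = 2

df = (r−1)(c−1) = (2−1)·(3−1) = 2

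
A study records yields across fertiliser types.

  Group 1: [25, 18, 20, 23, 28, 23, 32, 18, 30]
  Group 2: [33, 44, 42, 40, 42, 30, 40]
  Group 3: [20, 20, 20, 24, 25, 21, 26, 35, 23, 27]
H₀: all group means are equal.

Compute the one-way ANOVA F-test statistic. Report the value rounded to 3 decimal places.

test statistic = 22.371

Group means [24.11, 38.71, 24.10], grand mean 28.038
SSB = Σnᵢ(x̄ᵢ−x̄)² = 1091.744; SSW = ΣΣ(x−x̄ᵢ)² = 561.217
MSB = 1091.744/2 = 545.8720; MSW = 561.217/23 = 24.4008
F = MSB/MSW = 22.3711
df = (2, 23)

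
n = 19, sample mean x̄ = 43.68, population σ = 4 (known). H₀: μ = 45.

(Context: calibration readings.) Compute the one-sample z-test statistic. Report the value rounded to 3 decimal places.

SE = σ/√n = 4/√19 = 0.9177
z = (x̄−μ₀)/SE = (43.68−45)/0.9177 = -1.4384

test statistic = -1.438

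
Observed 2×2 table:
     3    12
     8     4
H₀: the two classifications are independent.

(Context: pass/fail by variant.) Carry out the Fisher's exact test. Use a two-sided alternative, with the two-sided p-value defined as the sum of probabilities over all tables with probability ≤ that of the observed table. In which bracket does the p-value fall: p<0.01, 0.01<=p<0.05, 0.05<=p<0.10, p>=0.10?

Margins: r₁=15, r₂=12, c₁=11, c₂=16, n=27
p_obs = C(15,3)·C(12,8)/C(27,11); sum pmf over tables with pmf ≤ p_obs
p-value (two-sided) = 0.02199
→ bracket: 0.01<=p<0.05

p-value bracket: 0.01<=p<0.05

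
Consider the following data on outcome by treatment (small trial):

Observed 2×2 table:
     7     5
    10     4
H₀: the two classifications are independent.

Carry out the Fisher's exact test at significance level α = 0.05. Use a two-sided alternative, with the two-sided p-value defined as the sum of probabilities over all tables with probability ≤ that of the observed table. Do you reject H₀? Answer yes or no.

reject H₀: no

Margins: r₁=12, r₂=14, c₁=17, c₂=9, n=26
p_obs = C(12,7)·C(14,10)/C(26,17); sum pmf over tables with pmf ≤ p_obs
p-value (two-sided) = 0.68284
At α=0.05: p ≥ α → fail to reject H₀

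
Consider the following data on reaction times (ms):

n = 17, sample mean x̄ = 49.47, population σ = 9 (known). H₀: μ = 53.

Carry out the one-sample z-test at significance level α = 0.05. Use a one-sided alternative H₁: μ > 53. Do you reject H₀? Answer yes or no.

reject H₀: no

SE = σ/√n = 9/√17 = 2.1828
z = (x̄−μ₀)/SE = (49.47−53)/2.1828 = -1.6172
p-value (one-sided, H₁ greater) = 0.94708
At α=0.05: p ≥ α → fail to reject H₀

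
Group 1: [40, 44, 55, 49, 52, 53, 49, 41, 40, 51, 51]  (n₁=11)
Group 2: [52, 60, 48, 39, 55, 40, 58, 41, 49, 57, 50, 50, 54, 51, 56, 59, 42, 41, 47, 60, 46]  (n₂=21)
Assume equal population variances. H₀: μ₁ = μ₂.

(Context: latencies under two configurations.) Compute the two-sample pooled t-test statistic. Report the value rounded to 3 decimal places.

test statistic = -1.043

x̄₁=47.727, s₁=5.497, n₁=11
x̄₂=50.238, s₂=6.899, n₂=21
s_p² = [10·5.497² + 20·6.899²]/30 = 41.7997
SE = √(s_p²·(1/11+1/21)) = 2.4063
t = (47.727−50.238)/2.4063 = -1.0434
df = 30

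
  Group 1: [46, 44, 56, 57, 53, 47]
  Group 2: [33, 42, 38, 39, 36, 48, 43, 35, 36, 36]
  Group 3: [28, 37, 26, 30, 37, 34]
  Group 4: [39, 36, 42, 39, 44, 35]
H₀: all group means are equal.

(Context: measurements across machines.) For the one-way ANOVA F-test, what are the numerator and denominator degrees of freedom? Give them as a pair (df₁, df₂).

degrees of freedom = [3, 24]

k = 4 groups, N = 28 total
df = (k−1, N−k) = (4−1, 28−4) = (3, 24)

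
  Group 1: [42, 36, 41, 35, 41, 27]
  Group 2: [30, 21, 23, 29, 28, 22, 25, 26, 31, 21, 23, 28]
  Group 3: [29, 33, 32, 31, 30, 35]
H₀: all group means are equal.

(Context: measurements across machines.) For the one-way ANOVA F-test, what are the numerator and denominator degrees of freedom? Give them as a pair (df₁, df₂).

k = 3 groups, N = 24 total
df = (k−1, N−k) = (3−1, 24−3) = (2, 21)

degrees of freedom = [2, 21]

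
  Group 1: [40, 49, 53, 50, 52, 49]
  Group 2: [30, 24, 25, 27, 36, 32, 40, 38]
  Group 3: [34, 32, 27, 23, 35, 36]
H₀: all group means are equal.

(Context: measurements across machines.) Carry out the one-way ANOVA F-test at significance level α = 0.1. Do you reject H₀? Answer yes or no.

Group means [48.83, 31.50, 31.17], grand mean 36.600
SSB = Σnᵢ(x̄ᵢ−x̄)² = 1283.133; SSW = ΣΣ(x−x̄ᵢ)² = 493.667
MSB = 1283.133/2 = 641.5667; MSW = 493.667/17 = 29.0392
F = MSB/MSW = 22.0931
df = (2, 17)
p-value (upper-tail) = 0.00002
At α=0.1: p < α → reject H₀

reject H₀: yes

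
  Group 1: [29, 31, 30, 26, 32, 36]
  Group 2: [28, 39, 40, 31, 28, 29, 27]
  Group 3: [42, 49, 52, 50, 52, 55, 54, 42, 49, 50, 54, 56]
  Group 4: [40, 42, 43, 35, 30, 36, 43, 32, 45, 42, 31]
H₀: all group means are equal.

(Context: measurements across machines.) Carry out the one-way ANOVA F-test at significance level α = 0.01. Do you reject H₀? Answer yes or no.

Group means [30.67, 31.71, 50.42, 38.09], grand mean 39.722
SSB = Σnᵢ(x̄ᵢ−x̄)² = 2342.635; SSW = ΣΣ(x−x̄ᵢ)² = 760.588
MSB = 2342.635/3 = 780.8782; MSW = 760.588/32 = 23.7684
F = MSB/MSW = 32.8537
df = (3, 32)
p-value (upper-tail) = 0.00000
At α=0.01: p < α → reject H₀

reject H₀: yes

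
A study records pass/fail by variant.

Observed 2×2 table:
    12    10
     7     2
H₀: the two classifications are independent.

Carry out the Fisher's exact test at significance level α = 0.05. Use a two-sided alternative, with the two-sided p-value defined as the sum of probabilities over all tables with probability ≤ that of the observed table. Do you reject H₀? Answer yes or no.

reject H₀: no

Margins: r₁=22, r₂=9, c₁=19, c₂=12, n=31
p_obs = C(22,12)·C(9,7)/C(31,19); sum pmf over tables with pmf ≤ p_obs
p-value (two-sided) = 0.41841
At α=0.05: p ≥ α → fail to reject H₀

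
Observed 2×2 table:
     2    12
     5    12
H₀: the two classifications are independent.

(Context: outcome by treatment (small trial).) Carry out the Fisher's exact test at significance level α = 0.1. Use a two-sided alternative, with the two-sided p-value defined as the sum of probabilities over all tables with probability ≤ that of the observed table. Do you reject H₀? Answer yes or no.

Margins: r₁=14, r₂=17, c₁=7, c₂=24, n=31
p_obs = C(14,2)·C(17,5)/C(31,7); sum pmf over tables with pmf ≤ p_obs
p-value (two-sided) = 0.41169
At α=0.1: p ≥ α → fail to reject H₀

reject H₀: no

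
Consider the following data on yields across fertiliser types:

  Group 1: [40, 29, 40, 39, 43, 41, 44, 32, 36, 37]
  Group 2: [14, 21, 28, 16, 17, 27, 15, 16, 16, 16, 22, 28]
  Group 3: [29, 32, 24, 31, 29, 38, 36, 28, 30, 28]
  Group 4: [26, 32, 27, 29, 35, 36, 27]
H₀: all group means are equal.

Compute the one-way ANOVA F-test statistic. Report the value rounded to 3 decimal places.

test statistic = 29.144

Group means [38.10, 19.67, 30.50, 30.29], grand mean 29.077
SSB = Σnᵢ(x̄ᵢ−x̄)² = 1907.274; SSW = ΣΣ(x−x̄ᵢ)² = 763.495
MSB = 1907.274/3 = 635.7580; MSW = 763.495/35 = 21.8141
F = MSB/MSW = 29.1443
df = (3, 35)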